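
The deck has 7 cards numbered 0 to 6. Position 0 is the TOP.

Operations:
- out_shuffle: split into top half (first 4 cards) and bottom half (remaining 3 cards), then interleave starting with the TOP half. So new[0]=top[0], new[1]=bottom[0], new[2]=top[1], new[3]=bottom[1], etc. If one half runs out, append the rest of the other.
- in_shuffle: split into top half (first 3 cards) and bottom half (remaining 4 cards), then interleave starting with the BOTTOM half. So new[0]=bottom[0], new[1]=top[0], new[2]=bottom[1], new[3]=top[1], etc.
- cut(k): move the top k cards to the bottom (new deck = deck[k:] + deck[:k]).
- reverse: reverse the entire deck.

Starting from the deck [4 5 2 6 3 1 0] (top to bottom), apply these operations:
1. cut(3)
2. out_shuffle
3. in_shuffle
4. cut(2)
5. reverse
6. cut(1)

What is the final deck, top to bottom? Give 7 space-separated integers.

Answer: 5 0 3 2 4 1 6

Derivation:
After op 1 (cut(3)): [6 3 1 0 4 5 2]
After op 2 (out_shuffle): [6 4 3 5 1 2 0]
After op 3 (in_shuffle): [5 6 1 4 2 3 0]
After op 4 (cut(2)): [1 4 2 3 0 5 6]
After op 5 (reverse): [6 5 0 3 2 4 1]
After op 6 (cut(1)): [5 0 3 2 4 1 6]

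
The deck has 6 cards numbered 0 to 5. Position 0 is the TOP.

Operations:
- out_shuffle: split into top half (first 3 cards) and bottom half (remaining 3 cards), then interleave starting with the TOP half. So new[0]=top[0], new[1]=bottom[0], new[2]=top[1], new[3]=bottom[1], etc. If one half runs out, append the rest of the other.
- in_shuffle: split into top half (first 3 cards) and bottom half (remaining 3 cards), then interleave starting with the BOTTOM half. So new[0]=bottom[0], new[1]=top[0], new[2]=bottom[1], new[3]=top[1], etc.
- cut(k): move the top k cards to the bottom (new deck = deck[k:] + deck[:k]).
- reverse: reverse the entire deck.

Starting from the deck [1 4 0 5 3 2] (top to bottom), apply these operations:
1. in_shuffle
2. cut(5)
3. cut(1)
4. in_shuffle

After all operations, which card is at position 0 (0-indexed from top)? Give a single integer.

Answer: 4

Derivation:
After op 1 (in_shuffle): [5 1 3 4 2 0]
After op 2 (cut(5)): [0 5 1 3 4 2]
After op 3 (cut(1)): [5 1 3 4 2 0]
After op 4 (in_shuffle): [4 5 2 1 0 3]
Position 0: card 4.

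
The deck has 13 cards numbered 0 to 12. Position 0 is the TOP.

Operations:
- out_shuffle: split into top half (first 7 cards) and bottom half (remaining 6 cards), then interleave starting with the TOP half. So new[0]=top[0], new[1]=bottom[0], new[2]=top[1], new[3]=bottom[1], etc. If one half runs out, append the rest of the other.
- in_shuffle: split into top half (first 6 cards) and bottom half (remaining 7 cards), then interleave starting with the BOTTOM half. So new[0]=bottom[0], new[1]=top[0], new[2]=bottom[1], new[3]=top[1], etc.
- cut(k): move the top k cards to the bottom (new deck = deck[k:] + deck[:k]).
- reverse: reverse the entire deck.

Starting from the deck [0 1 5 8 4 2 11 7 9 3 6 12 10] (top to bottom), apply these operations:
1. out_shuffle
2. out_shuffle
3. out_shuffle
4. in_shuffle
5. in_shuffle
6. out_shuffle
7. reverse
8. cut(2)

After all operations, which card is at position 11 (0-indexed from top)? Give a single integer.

After op 1 (out_shuffle): [0 7 1 9 5 3 8 6 4 12 2 10 11]
After op 2 (out_shuffle): [0 6 7 4 1 12 9 2 5 10 3 11 8]
After op 3 (out_shuffle): [0 2 6 5 7 10 4 3 1 11 12 8 9]
After op 4 (in_shuffle): [4 0 3 2 1 6 11 5 12 7 8 10 9]
After op 5 (in_shuffle): [11 4 5 0 12 3 7 2 8 1 10 6 9]
After op 6 (out_shuffle): [11 2 4 8 5 1 0 10 12 6 3 9 7]
After op 7 (reverse): [7 9 3 6 12 10 0 1 5 8 4 2 11]
After op 8 (cut(2)): [3 6 12 10 0 1 5 8 4 2 11 7 9]
Position 11: card 7.

Answer: 7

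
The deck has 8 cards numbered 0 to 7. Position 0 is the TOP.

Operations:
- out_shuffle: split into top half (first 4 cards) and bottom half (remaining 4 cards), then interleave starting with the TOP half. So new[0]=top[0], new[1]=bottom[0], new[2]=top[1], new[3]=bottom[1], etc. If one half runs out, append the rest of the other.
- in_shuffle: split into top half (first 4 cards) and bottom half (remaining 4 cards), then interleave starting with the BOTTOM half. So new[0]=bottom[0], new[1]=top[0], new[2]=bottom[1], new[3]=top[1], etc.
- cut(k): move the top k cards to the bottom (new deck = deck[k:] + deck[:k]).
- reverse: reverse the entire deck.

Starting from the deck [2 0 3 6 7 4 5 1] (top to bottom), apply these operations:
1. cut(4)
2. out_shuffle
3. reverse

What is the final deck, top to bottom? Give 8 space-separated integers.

Answer: 6 1 3 5 0 4 2 7

Derivation:
After op 1 (cut(4)): [7 4 5 1 2 0 3 6]
After op 2 (out_shuffle): [7 2 4 0 5 3 1 6]
After op 3 (reverse): [6 1 3 5 0 4 2 7]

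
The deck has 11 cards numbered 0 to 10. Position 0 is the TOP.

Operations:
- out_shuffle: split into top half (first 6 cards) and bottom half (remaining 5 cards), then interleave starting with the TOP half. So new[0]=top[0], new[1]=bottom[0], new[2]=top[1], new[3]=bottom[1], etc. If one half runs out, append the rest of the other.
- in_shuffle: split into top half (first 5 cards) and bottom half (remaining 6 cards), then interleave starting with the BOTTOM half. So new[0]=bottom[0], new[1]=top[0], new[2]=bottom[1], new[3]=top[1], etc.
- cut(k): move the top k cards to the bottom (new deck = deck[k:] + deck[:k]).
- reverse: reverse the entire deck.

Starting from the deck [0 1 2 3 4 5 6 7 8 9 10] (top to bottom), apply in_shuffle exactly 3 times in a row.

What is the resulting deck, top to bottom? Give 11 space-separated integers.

Answer: 6 2 9 5 1 8 4 0 7 3 10

Derivation:
After op 1 (in_shuffle): [5 0 6 1 7 2 8 3 9 4 10]
After op 2 (in_shuffle): [2 5 8 0 3 6 9 1 4 7 10]
After op 3 (in_shuffle): [6 2 9 5 1 8 4 0 7 3 10]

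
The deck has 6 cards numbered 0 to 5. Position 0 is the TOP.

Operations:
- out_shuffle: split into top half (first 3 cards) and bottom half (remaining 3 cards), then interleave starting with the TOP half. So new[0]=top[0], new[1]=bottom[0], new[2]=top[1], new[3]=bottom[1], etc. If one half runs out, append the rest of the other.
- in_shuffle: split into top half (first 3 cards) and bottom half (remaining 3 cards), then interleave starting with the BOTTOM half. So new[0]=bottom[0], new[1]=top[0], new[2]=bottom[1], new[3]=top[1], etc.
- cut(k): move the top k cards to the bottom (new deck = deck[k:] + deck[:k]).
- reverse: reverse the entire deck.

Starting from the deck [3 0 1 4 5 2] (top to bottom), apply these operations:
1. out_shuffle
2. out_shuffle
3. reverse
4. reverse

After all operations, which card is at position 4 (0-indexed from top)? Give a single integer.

After op 1 (out_shuffle): [3 4 0 5 1 2]
After op 2 (out_shuffle): [3 5 4 1 0 2]
After op 3 (reverse): [2 0 1 4 5 3]
After op 4 (reverse): [3 5 4 1 0 2]
Position 4: card 0.

Answer: 0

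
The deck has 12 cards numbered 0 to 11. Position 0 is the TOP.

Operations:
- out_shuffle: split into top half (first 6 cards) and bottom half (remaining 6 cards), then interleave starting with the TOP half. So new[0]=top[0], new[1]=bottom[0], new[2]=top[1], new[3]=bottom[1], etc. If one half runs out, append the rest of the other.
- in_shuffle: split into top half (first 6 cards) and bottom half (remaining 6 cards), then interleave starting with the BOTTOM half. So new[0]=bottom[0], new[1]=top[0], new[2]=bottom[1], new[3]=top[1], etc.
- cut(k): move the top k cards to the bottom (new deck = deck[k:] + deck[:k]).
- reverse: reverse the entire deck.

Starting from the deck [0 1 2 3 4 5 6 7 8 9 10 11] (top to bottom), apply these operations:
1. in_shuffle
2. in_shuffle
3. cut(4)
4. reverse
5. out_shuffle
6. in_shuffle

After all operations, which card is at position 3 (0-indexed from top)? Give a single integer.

After op 1 (in_shuffle): [6 0 7 1 8 2 9 3 10 4 11 5]
After op 2 (in_shuffle): [9 6 3 0 10 7 4 1 11 8 5 2]
After op 3 (cut(4)): [10 7 4 1 11 8 5 2 9 6 3 0]
After op 4 (reverse): [0 3 6 9 2 5 8 11 1 4 7 10]
After op 5 (out_shuffle): [0 8 3 11 6 1 9 4 2 7 5 10]
After op 6 (in_shuffle): [9 0 4 8 2 3 7 11 5 6 10 1]
Position 3: card 8.

Answer: 8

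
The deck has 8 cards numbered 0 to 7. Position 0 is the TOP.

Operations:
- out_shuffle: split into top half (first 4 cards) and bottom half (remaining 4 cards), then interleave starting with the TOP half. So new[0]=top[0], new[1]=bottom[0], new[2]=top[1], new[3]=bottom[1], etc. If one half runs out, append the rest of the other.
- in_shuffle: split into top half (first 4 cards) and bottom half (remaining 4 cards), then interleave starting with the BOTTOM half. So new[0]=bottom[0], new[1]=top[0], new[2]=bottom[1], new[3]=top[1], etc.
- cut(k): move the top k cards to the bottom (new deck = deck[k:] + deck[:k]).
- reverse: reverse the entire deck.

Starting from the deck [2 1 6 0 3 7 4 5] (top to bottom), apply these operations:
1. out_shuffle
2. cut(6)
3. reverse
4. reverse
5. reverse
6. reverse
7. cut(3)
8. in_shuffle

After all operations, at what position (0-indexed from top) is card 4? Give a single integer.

After op 1 (out_shuffle): [2 3 1 7 6 4 0 5]
After op 2 (cut(6)): [0 5 2 3 1 7 6 4]
After op 3 (reverse): [4 6 7 1 3 2 5 0]
After op 4 (reverse): [0 5 2 3 1 7 6 4]
After op 5 (reverse): [4 6 7 1 3 2 5 0]
After op 6 (reverse): [0 5 2 3 1 7 6 4]
After op 7 (cut(3)): [3 1 7 6 4 0 5 2]
After op 8 (in_shuffle): [4 3 0 1 5 7 2 6]
Card 4 is at position 0.

Answer: 0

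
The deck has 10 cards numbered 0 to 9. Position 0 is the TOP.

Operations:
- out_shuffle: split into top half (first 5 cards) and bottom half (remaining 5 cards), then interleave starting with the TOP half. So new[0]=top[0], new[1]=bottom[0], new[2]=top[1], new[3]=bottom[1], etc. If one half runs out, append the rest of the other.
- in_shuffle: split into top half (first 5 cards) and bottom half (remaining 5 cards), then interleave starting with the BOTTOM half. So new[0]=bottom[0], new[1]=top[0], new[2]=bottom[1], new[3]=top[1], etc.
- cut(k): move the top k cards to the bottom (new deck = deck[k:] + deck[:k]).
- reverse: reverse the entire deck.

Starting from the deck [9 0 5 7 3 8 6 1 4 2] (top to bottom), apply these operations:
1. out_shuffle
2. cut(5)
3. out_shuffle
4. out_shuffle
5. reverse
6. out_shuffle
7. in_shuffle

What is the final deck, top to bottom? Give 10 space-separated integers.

After op 1 (out_shuffle): [9 8 0 6 5 1 7 4 3 2]
After op 2 (cut(5)): [1 7 4 3 2 9 8 0 6 5]
After op 3 (out_shuffle): [1 9 7 8 4 0 3 6 2 5]
After op 4 (out_shuffle): [1 0 9 3 7 6 8 2 4 5]
After op 5 (reverse): [5 4 2 8 6 7 3 9 0 1]
After op 6 (out_shuffle): [5 7 4 3 2 9 8 0 6 1]
After op 7 (in_shuffle): [9 5 8 7 0 4 6 3 1 2]

Answer: 9 5 8 7 0 4 6 3 1 2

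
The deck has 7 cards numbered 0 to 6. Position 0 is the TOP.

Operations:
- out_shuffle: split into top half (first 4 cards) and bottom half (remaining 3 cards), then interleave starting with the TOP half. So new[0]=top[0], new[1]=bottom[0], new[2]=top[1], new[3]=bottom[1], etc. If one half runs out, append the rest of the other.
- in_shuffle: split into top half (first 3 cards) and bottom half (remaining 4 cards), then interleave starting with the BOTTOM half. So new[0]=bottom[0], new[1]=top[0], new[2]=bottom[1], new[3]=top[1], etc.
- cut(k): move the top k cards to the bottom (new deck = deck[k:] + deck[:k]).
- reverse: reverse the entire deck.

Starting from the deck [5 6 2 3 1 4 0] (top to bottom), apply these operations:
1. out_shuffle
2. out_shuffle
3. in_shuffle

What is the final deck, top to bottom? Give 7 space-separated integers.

After op 1 (out_shuffle): [5 1 6 4 2 0 3]
After op 2 (out_shuffle): [5 2 1 0 6 3 4]
After op 3 (in_shuffle): [0 5 6 2 3 1 4]

Answer: 0 5 6 2 3 1 4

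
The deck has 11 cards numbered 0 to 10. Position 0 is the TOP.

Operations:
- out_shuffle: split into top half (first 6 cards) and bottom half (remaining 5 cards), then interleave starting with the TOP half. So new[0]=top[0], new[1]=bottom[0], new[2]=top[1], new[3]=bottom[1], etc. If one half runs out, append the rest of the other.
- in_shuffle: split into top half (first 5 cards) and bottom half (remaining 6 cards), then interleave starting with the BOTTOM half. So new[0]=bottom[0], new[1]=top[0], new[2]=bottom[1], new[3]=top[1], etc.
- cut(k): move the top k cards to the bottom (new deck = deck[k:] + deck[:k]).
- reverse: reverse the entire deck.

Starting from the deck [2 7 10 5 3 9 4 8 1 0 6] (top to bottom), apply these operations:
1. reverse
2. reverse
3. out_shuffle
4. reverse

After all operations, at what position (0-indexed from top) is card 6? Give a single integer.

After op 1 (reverse): [6 0 1 8 4 9 3 5 10 7 2]
After op 2 (reverse): [2 7 10 5 3 9 4 8 1 0 6]
After op 3 (out_shuffle): [2 4 7 8 10 1 5 0 3 6 9]
After op 4 (reverse): [9 6 3 0 5 1 10 8 7 4 2]
Card 6 is at position 1.

Answer: 1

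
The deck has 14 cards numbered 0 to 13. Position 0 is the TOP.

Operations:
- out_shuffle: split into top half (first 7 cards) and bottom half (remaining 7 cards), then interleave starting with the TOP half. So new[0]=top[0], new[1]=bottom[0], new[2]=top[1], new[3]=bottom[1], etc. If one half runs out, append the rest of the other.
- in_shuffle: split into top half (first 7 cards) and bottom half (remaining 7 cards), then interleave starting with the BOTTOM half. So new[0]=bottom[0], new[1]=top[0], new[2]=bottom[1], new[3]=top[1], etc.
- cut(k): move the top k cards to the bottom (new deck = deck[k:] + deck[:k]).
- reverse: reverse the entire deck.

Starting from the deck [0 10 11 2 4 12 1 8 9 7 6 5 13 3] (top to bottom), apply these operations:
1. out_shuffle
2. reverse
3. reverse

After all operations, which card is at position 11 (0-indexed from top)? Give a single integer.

After op 1 (out_shuffle): [0 8 10 9 11 7 2 6 4 5 12 13 1 3]
After op 2 (reverse): [3 1 13 12 5 4 6 2 7 11 9 10 8 0]
After op 3 (reverse): [0 8 10 9 11 7 2 6 4 5 12 13 1 3]
Position 11: card 13.

Answer: 13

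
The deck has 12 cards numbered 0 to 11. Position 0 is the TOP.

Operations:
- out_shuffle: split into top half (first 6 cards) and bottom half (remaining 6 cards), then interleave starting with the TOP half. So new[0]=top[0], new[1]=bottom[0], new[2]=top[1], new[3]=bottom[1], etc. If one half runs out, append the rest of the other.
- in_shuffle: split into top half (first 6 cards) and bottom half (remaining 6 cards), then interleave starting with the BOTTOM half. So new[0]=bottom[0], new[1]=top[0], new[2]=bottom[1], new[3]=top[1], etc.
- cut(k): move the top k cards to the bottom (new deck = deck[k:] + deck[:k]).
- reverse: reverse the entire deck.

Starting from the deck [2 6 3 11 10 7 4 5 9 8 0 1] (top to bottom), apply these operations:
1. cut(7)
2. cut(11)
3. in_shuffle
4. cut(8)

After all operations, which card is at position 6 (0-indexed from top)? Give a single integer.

After op 1 (cut(7)): [5 9 8 0 1 2 6 3 11 10 7 4]
After op 2 (cut(11)): [4 5 9 8 0 1 2 6 3 11 10 7]
After op 3 (in_shuffle): [2 4 6 5 3 9 11 8 10 0 7 1]
After op 4 (cut(8)): [10 0 7 1 2 4 6 5 3 9 11 8]
Position 6: card 6.

Answer: 6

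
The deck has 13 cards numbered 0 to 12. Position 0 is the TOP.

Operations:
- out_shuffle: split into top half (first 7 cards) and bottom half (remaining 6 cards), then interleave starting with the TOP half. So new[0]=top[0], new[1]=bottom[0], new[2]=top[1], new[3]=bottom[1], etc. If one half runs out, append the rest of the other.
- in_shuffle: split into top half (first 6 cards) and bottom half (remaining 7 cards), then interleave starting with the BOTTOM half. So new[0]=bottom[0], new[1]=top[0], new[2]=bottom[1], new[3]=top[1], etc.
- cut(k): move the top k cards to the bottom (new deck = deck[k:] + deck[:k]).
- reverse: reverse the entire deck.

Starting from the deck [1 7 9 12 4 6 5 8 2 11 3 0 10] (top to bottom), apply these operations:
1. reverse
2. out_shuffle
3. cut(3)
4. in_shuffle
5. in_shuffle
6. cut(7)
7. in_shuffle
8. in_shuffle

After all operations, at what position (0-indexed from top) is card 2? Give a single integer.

Answer: 2

Derivation:
After op 1 (reverse): [10 0 3 11 2 8 5 6 4 12 9 7 1]
After op 2 (out_shuffle): [10 6 0 4 3 12 11 9 2 7 8 1 5]
After op 3 (cut(3)): [4 3 12 11 9 2 7 8 1 5 10 6 0]
After op 4 (in_shuffle): [7 4 8 3 1 12 5 11 10 9 6 2 0]
After op 5 (in_shuffle): [5 7 11 4 10 8 9 3 6 1 2 12 0]
After op 6 (cut(7)): [3 6 1 2 12 0 5 7 11 4 10 8 9]
After op 7 (in_shuffle): [5 3 7 6 11 1 4 2 10 12 8 0 9]
After op 8 (in_shuffle): [4 5 2 3 10 7 12 6 8 11 0 1 9]
Card 2 is at position 2.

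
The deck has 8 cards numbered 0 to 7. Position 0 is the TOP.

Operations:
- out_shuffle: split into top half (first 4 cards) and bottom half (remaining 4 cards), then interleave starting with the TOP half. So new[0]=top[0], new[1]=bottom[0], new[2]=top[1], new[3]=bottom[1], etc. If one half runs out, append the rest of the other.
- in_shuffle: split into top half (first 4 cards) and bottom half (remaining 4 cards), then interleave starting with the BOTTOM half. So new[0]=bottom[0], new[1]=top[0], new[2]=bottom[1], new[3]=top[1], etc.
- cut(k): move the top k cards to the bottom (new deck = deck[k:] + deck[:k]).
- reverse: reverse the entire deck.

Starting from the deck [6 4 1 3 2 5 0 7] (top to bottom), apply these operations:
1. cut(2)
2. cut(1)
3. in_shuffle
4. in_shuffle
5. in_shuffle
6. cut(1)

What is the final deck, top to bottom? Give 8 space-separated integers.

After op 1 (cut(2)): [1 3 2 5 0 7 6 4]
After op 2 (cut(1)): [3 2 5 0 7 6 4 1]
After op 3 (in_shuffle): [7 3 6 2 4 5 1 0]
After op 4 (in_shuffle): [4 7 5 3 1 6 0 2]
After op 5 (in_shuffle): [1 4 6 7 0 5 2 3]
After op 6 (cut(1)): [4 6 7 0 5 2 3 1]

Answer: 4 6 7 0 5 2 3 1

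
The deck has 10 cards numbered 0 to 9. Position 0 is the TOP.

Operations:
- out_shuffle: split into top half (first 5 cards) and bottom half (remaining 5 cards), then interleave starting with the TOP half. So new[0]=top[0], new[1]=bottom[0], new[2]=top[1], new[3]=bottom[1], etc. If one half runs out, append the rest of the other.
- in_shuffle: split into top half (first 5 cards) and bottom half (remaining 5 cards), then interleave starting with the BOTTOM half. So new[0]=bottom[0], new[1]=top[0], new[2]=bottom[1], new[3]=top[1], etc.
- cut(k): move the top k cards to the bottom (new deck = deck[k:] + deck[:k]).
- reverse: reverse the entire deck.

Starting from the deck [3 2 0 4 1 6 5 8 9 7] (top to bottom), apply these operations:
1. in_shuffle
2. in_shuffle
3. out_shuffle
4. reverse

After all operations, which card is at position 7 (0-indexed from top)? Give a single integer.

Answer: 6

Derivation:
After op 1 (in_shuffle): [6 3 5 2 8 0 9 4 7 1]
After op 2 (in_shuffle): [0 6 9 3 4 5 7 2 1 8]
After op 3 (out_shuffle): [0 5 6 7 9 2 3 1 4 8]
After op 4 (reverse): [8 4 1 3 2 9 7 6 5 0]
Position 7: card 6.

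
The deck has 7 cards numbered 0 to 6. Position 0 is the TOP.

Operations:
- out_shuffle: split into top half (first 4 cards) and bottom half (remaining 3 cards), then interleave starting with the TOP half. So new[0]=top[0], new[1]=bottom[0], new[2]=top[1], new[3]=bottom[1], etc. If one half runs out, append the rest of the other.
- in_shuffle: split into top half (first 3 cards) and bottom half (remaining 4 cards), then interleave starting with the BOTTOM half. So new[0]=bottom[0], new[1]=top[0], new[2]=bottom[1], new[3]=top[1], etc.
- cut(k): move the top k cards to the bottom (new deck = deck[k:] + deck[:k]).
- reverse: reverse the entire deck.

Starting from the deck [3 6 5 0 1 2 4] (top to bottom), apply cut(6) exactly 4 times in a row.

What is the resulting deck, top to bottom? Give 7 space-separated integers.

Answer: 0 1 2 4 3 6 5

Derivation:
After op 1 (cut(6)): [4 3 6 5 0 1 2]
After op 2 (cut(6)): [2 4 3 6 5 0 1]
After op 3 (cut(6)): [1 2 4 3 6 5 0]
After op 4 (cut(6)): [0 1 2 4 3 6 5]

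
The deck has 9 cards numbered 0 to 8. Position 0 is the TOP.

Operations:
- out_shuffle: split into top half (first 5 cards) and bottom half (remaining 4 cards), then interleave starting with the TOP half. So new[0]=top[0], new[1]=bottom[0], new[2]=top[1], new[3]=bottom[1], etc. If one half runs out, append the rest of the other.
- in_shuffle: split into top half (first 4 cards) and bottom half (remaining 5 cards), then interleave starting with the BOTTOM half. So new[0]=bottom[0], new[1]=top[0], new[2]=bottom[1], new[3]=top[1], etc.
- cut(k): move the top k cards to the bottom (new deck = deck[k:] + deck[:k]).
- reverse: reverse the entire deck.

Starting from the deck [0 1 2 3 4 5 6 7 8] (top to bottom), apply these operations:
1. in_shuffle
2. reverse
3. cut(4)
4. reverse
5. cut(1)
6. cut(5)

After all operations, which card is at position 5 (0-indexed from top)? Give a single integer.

After op 1 (in_shuffle): [4 0 5 1 6 2 7 3 8]
After op 2 (reverse): [8 3 7 2 6 1 5 0 4]
After op 3 (cut(4)): [6 1 5 0 4 8 3 7 2]
After op 4 (reverse): [2 7 3 8 4 0 5 1 6]
After op 5 (cut(1)): [7 3 8 4 0 5 1 6 2]
After op 6 (cut(5)): [5 1 6 2 7 3 8 4 0]
Position 5: card 3.

Answer: 3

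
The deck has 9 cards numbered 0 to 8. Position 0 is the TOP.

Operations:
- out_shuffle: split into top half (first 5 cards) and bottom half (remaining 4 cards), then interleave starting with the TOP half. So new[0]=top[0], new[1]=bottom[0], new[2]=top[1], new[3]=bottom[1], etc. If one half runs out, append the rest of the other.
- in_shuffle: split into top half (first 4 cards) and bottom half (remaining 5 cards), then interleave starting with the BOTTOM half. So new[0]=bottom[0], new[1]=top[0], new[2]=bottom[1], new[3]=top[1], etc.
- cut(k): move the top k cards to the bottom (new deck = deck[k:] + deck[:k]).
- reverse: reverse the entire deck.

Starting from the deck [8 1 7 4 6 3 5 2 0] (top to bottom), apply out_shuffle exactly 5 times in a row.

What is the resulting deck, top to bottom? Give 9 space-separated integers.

Answer: 8 7 6 5 0 1 4 3 2

Derivation:
After op 1 (out_shuffle): [8 3 1 5 7 2 4 0 6]
After op 2 (out_shuffle): [8 2 3 4 1 0 5 6 7]
After op 3 (out_shuffle): [8 0 2 5 3 6 4 7 1]
After op 4 (out_shuffle): [8 6 0 4 2 7 5 1 3]
After op 5 (out_shuffle): [8 7 6 5 0 1 4 3 2]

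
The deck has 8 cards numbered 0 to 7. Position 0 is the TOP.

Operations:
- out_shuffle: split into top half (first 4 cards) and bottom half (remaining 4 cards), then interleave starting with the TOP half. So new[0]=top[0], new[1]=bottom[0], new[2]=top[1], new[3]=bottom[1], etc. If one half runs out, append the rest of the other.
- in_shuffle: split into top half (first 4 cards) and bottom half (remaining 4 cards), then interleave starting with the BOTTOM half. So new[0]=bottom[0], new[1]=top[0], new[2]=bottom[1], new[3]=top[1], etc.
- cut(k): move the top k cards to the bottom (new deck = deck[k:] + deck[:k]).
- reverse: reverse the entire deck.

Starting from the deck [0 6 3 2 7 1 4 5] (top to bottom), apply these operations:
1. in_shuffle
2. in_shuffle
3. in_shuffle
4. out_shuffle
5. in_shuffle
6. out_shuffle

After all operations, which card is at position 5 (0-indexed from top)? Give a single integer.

Answer: 0

Derivation:
After op 1 (in_shuffle): [7 0 1 6 4 3 5 2]
After op 2 (in_shuffle): [4 7 3 0 5 1 2 6]
After op 3 (in_shuffle): [5 4 1 7 2 3 6 0]
After op 4 (out_shuffle): [5 2 4 3 1 6 7 0]
After op 5 (in_shuffle): [1 5 6 2 7 4 0 3]
After op 6 (out_shuffle): [1 7 5 4 6 0 2 3]
Position 5: card 0.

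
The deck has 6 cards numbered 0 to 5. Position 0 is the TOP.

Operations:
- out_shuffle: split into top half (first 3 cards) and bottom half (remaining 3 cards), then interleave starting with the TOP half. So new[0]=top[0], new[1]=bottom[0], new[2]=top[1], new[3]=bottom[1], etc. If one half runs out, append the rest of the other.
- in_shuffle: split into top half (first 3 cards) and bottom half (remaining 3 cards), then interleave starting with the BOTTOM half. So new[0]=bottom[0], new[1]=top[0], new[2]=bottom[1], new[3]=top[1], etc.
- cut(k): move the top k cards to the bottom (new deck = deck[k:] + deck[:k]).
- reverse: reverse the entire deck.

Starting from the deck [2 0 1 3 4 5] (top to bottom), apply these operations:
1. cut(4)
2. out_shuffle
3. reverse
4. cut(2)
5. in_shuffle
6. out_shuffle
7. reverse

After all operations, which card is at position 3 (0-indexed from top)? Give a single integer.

After op 1 (cut(4)): [4 5 2 0 1 3]
After op 2 (out_shuffle): [4 0 5 1 2 3]
After op 3 (reverse): [3 2 1 5 0 4]
After op 4 (cut(2)): [1 5 0 4 3 2]
After op 5 (in_shuffle): [4 1 3 5 2 0]
After op 6 (out_shuffle): [4 5 1 2 3 0]
After op 7 (reverse): [0 3 2 1 5 4]
Position 3: card 1.

Answer: 1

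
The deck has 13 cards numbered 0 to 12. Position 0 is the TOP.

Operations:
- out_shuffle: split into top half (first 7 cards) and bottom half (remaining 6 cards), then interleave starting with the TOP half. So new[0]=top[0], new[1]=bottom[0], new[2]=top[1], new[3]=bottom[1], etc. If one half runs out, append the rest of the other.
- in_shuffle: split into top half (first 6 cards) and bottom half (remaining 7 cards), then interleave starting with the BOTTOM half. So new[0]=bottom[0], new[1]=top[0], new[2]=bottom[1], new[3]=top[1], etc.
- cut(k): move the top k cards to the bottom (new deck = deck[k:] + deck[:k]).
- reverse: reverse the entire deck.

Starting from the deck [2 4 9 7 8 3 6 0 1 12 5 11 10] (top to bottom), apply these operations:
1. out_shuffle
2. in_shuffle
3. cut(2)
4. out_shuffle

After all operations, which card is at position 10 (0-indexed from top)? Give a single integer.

After op 1 (out_shuffle): [2 0 4 1 9 12 7 5 8 11 3 10 6]
After op 2 (in_shuffle): [7 2 5 0 8 4 11 1 3 9 10 12 6]
After op 3 (cut(2)): [5 0 8 4 11 1 3 9 10 12 6 7 2]
After op 4 (out_shuffle): [5 9 0 10 8 12 4 6 11 7 1 2 3]
Position 10: card 1.

Answer: 1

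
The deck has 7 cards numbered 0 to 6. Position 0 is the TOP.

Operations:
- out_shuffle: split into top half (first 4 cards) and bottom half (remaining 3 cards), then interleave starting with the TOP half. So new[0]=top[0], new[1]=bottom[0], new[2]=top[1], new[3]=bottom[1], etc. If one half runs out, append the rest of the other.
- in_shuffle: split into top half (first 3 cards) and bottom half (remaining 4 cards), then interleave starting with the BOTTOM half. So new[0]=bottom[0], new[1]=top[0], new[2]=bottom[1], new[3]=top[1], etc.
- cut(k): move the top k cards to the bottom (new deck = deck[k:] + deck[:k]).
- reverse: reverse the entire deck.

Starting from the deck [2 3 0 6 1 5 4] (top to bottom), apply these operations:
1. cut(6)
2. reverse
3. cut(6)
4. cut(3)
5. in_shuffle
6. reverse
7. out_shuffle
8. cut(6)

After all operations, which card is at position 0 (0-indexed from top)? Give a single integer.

After op 1 (cut(6)): [4 2 3 0 6 1 5]
After op 2 (reverse): [5 1 6 0 3 2 4]
After op 3 (cut(6)): [4 5 1 6 0 3 2]
After op 4 (cut(3)): [6 0 3 2 4 5 1]
After op 5 (in_shuffle): [2 6 4 0 5 3 1]
After op 6 (reverse): [1 3 5 0 4 6 2]
After op 7 (out_shuffle): [1 4 3 6 5 2 0]
After op 8 (cut(6)): [0 1 4 3 6 5 2]
Position 0: card 0.

Answer: 0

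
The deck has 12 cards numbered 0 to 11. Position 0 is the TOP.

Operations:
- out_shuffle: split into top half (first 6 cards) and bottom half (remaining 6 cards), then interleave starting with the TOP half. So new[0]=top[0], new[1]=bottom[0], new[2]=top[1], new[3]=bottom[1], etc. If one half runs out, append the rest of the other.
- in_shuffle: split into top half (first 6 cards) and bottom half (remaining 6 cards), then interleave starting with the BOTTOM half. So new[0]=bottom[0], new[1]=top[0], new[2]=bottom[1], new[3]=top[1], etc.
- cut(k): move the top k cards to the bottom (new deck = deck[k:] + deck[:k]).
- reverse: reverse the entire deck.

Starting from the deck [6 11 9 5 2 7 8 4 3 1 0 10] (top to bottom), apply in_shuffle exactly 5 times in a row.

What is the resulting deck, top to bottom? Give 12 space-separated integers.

After op 1 (in_shuffle): [8 6 4 11 3 9 1 5 0 2 10 7]
After op 2 (in_shuffle): [1 8 5 6 0 4 2 11 10 3 7 9]
After op 3 (in_shuffle): [2 1 11 8 10 5 3 6 7 0 9 4]
After op 4 (in_shuffle): [3 2 6 1 7 11 0 8 9 10 4 5]
After op 5 (in_shuffle): [0 3 8 2 9 6 10 1 4 7 5 11]

Answer: 0 3 8 2 9 6 10 1 4 7 5 11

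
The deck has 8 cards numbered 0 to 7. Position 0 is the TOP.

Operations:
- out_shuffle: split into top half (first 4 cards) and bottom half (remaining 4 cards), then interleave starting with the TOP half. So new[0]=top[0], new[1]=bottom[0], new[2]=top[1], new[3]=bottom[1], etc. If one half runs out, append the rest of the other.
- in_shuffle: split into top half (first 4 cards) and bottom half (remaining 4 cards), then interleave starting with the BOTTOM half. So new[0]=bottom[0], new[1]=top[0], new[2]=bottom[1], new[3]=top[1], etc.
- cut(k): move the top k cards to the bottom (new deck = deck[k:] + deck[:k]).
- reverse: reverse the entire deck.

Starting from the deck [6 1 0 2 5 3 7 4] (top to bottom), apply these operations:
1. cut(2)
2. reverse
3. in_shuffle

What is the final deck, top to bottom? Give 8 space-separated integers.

After op 1 (cut(2)): [0 2 5 3 7 4 6 1]
After op 2 (reverse): [1 6 4 7 3 5 2 0]
After op 3 (in_shuffle): [3 1 5 6 2 4 0 7]

Answer: 3 1 5 6 2 4 0 7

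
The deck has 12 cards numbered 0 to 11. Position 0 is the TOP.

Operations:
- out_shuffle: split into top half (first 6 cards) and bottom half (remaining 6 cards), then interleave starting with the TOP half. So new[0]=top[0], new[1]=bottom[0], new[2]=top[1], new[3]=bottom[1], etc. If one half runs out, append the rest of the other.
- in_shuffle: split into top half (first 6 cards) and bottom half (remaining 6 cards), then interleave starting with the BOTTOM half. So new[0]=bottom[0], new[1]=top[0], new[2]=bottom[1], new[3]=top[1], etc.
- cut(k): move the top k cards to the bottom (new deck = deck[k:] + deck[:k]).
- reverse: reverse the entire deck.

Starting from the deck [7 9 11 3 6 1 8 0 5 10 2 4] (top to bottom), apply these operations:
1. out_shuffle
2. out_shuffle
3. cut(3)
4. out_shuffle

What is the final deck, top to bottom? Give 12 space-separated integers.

After op 1 (out_shuffle): [7 8 9 0 11 5 3 10 6 2 1 4]
After op 2 (out_shuffle): [7 3 8 10 9 6 0 2 11 1 5 4]
After op 3 (cut(3)): [10 9 6 0 2 11 1 5 4 7 3 8]
After op 4 (out_shuffle): [10 1 9 5 6 4 0 7 2 3 11 8]

Answer: 10 1 9 5 6 4 0 7 2 3 11 8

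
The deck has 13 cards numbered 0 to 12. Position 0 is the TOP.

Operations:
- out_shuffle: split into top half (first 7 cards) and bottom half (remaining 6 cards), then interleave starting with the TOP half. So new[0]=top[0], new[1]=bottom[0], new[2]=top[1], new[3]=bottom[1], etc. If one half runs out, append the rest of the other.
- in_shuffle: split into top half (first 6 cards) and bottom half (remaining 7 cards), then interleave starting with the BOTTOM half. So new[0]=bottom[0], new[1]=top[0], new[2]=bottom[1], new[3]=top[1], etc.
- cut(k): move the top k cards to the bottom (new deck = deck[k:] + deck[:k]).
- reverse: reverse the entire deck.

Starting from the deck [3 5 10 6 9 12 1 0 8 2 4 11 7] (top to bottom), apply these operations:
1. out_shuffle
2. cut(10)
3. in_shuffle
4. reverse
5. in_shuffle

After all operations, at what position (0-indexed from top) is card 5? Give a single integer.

After op 1 (out_shuffle): [3 0 5 8 10 2 6 4 9 11 12 7 1]
After op 2 (cut(10)): [12 7 1 3 0 5 8 10 2 6 4 9 11]
After op 3 (in_shuffle): [8 12 10 7 2 1 6 3 4 0 9 5 11]
After op 4 (reverse): [11 5 9 0 4 3 6 1 2 7 10 12 8]
After op 5 (in_shuffle): [6 11 1 5 2 9 7 0 10 4 12 3 8]
Card 5 is at position 3.

Answer: 3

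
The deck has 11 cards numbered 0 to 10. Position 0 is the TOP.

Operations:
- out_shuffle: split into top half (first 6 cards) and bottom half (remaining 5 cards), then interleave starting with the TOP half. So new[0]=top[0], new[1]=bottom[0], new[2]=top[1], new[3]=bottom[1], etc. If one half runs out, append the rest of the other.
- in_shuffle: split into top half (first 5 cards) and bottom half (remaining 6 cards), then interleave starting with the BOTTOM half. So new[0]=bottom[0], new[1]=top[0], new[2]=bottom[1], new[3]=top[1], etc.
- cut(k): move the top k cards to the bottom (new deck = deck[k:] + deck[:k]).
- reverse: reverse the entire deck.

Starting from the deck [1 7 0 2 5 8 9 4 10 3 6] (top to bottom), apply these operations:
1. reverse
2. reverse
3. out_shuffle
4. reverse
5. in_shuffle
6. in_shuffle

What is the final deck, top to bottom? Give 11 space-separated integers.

Answer: 5 10 7 8 3 0 9 6 2 4 1

Derivation:
After op 1 (reverse): [6 3 10 4 9 8 5 2 0 7 1]
After op 2 (reverse): [1 7 0 2 5 8 9 4 10 3 6]
After op 3 (out_shuffle): [1 9 7 4 0 10 2 3 5 6 8]
After op 4 (reverse): [8 6 5 3 2 10 0 4 7 9 1]
After op 5 (in_shuffle): [10 8 0 6 4 5 7 3 9 2 1]
After op 6 (in_shuffle): [5 10 7 8 3 0 9 6 2 4 1]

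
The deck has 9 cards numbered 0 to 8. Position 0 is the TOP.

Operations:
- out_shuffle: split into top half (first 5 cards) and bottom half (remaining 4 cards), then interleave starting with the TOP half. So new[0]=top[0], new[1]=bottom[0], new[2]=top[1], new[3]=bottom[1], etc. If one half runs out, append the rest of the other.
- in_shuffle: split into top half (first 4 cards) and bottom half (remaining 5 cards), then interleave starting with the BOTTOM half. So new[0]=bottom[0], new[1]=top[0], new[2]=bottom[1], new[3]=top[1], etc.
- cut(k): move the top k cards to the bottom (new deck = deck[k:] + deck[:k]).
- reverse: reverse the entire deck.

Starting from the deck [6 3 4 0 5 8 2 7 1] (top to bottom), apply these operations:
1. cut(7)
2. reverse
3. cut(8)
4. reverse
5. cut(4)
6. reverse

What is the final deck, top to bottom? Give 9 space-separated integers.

Answer: 4 3 6 1 7 2 8 5 0

Derivation:
After op 1 (cut(7)): [7 1 6 3 4 0 5 8 2]
After op 2 (reverse): [2 8 5 0 4 3 6 1 7]
After op 3 (cut(8)): [7 2 8 5 0 4 3 6 1]
After op 4 (reverse): [1 6 3 4 0 5 8 2 7]
After op 5 (cut(4)): [0 5 8 2 7 1 6 3 4]
After op 6 (reverse): [4 3 6 1 7 2 8 5 0]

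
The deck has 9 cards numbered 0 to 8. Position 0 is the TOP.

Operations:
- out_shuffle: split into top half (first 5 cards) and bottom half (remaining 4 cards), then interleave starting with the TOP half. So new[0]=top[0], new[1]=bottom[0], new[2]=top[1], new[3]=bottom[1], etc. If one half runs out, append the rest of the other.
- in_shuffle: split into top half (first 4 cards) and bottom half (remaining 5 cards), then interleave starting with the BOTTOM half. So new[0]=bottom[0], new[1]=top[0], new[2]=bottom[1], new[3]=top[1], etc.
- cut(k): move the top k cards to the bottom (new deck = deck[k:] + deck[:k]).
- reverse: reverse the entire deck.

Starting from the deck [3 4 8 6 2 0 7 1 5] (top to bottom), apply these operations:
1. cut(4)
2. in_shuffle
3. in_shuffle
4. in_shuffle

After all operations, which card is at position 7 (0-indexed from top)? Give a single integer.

Answer: 2

Derivation:
After op 1 (cut(4)): [2 0 7 1 5 3 4 8 6]
After op 2 (in_shuffle): [5 2 3 0 4 7 8 1 6]
After op 3 (in_shuffle): [4 5 7 2 8 3 1 0 6]
After op 4 (in_shuffle): [8 4 3 5 1 7 0 2 6]
Position 7: card 2.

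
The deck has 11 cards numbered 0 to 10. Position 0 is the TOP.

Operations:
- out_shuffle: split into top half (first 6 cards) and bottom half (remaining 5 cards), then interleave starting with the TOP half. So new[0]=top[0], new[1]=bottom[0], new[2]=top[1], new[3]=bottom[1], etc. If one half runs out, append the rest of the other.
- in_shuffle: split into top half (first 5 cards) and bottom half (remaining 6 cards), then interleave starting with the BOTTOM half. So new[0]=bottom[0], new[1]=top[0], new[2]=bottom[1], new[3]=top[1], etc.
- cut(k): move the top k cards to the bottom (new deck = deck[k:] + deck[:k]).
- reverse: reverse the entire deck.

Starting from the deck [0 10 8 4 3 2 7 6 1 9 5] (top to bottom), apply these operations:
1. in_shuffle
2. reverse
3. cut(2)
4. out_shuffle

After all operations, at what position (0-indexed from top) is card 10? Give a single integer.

Answer: 10

Derivation:
After op 1 (in_shuffle): [2 0 7 10 6 8 1 4 9 3 5]
After op 2 (reverse): [5 3 9 4 1 8 6 10 7 0 2]
After op 3 (cut(2)): [9 4 1 8 6 10 7 0 2 5 3]
After op 4 (out_shuffle): [9 7 4 0 1 2 8 5 6 3 10]
Card 10 is at position 10.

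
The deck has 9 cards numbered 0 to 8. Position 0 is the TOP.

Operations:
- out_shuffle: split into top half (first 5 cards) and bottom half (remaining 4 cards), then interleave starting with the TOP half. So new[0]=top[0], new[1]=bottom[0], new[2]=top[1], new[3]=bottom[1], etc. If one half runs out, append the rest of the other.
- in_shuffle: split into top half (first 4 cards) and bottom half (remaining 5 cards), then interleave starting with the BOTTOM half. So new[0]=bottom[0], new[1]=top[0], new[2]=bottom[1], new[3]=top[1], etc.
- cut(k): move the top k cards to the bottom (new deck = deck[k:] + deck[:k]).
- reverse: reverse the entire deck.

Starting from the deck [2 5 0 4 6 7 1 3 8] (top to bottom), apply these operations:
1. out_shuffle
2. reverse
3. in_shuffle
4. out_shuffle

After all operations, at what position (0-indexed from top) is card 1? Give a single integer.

After op 1 (out_shuffle): [2 7 5 1 0 3 4 8 6]
After op 2 (reverse): [6 8 4 3 0 1 5 7 2]
After op 3 (in_shuffle): [0 6 1 8 5 4 7 3 2]
After op 4 (out_shuffle): [0 4 6 7 1 3 8 2 5]
Card 1 is at position 4.

Answer: 4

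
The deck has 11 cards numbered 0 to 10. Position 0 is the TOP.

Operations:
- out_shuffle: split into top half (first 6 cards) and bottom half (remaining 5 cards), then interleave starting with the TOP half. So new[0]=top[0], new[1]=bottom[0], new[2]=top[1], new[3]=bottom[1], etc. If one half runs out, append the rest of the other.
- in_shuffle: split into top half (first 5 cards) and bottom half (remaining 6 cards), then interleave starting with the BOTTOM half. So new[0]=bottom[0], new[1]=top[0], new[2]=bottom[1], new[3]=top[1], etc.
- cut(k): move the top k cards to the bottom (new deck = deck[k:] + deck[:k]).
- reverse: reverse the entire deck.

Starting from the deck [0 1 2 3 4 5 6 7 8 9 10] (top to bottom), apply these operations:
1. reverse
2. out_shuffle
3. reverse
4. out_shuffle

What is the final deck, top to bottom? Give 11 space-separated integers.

Answer: 5 8 0 3 6 9 1 4 7 10 2

Derivation:
After op 1 (reverse): [10 9 8 7 6 5 4 3 2 1 0]
After op 2 (out_shuffle): [10 4 9 3 8 2 7 1 6 0 5]
After op 3 (reverse): [5 0 6 1 7 2 8 3 9 4 10]
After op 4 (out_shuffle): [5 8 0 3 6 9 1 4 7 10 2]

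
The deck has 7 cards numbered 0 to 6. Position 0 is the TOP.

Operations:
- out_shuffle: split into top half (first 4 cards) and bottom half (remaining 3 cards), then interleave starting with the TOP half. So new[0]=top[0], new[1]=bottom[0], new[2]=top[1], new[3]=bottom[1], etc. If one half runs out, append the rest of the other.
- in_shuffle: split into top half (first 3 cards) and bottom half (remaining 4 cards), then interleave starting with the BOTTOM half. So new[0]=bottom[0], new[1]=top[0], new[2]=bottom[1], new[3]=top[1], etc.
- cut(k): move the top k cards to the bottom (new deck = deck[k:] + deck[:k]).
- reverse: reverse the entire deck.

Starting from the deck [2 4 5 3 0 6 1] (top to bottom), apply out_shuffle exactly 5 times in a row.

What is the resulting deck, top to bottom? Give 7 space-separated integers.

Answer: 2 5 0 1 4 3 6

Derivation:
After op 1 (out_shuffle): [2 0 4 6 5 1 3]
After op 2 (out_shuffle): [2 5 0 1 4 3 6]
After op 3 (out_shuffle): [2 4 5 3 0 6 1]
After op 4 (out_shuffle): [2 0 4 6 5 1 3]
After op 5 (out_shuffle): [2 5 0 1 4 3 6]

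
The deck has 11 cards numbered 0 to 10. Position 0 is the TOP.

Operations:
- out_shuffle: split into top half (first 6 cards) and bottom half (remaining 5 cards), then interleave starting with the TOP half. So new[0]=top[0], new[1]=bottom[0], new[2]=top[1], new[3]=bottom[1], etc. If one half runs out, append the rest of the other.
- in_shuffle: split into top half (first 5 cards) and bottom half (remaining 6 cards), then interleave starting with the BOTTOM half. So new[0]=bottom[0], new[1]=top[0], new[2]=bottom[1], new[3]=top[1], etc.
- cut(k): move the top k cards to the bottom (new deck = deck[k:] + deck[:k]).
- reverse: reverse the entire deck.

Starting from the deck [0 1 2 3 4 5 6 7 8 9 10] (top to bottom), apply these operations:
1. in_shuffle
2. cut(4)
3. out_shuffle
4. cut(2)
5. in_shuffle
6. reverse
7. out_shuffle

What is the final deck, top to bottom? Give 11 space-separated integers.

Answer: 10 1 3 5 7 9 0 2 4 6 8

Derivation:
After op 1 (in_shuffle): [5 0 6 1 7 2 8 3 9 4 10]
After op 2 (cut(4)): [7 2 8 3 9 4 10 5 0 6 1]
After op 3 (out_shuffle): [7 10 2 5 8 0 3 6 9 1 4]
After op 4 (cut(2)): [2 5 8 0 3 6 9 1 4 7 10]
After op 5 (in_shuffle): [6 2 9 5 1 8 4 0 7 3 10]
After op 6 (reverse): [10 3 7 0 4 8 1 5 9 2 6]
After op 7 (out_shuffle): [10 1 3 5 7 9 0 2 4 6 8]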